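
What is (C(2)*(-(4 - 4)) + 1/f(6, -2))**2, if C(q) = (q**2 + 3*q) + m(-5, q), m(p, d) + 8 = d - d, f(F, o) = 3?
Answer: 1/9 ≈ 0.11111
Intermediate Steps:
m(p, d) = -8 (m(p, d) = -8 + (d - d) = -8 + 0 = -8)
C(q) = -8 + q**2 + 3*q (C(q) = (q**2 + 3*q) - 8 = -8 + q**2 + 3*q)
(C(2)*(-(4 - 4)) + 1/f(6, -2))**2 = ((-8 + 2**2 + 3*2)*(-(4 - 4)) + 1/3)**2 = ((-8 + 4 + 6)*(-1*0) + 1/3)**2 = (2*0 + 1/3)**2 = (0 + 1/3)**2 = (1/3)**2 = 1/9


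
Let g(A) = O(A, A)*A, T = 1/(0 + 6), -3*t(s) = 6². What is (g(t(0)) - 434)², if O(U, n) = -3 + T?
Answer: 160000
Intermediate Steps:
t(s) = -12 (t(s) = -⅓*6² = -⅓*36 = -12)
T = ⅙ (T = 1/6 = ⅙ ≈ 0.16667)
O(U, n) = -17/6 (O(U, n) = -3 + ⅙ = -17/6)
g(A) = -17*A/6
(g(t(0)) - 434)² = (-17/6*(-12) - 434)² = (34 - 434)² = (-400)² = 160000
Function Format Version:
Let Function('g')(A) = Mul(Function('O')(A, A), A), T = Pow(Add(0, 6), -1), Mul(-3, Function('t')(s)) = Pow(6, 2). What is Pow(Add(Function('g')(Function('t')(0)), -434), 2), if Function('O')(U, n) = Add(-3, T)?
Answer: 160000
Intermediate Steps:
Function('t')(s) = -12 (Function('t')(s) = Mul(Rational(-1, 3), Pow(6, 2)) = Mul(Rational(-1, 3), 36) = -12)
T = Rational(1, 6) (T = Pow(6, -1) = Rational(1, 6) ≈ 0.16667)
Function('O')(U, n) = Rational(-17, 6) (Function('O')(U, n) = Add(-3, Rational(1, 6)) = Rational(-17, 6))
Function('g')(A) = Mul(Rational(-17, 6), A)
Pow(Add(Function('g')(Function('t')(0)), -434), 2) = Pow(Add(Mul(Rational(-17, 6), -12), -434), 2) = Pow(Add(34, -434), 2) = Pow(-400, 2) = 160000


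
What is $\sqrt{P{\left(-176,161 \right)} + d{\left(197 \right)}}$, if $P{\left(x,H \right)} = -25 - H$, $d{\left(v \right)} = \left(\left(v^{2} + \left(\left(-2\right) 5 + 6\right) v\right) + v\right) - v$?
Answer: $\sqrt{37835} \approx 194.51$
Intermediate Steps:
$d{\left(v \right)} = v^{2} - 4 v$ ($d{\left(v \right)} = \left(\left(v^{2} + \left(-10 + 6\right) v\right) + v\right) - v = \left(\left(v^{2} - 4 v\right) + v\right) - v = \left(v^{2} - 3 v\right) - v = v^{2} - 4 v$)
$\sqrt{P{\left(-176,161 \right)} + d{\left(197 \right)}} = \sqrt{\left(-25 - 161\right) + 197 \left(-4 + 197\right)} = \sqrt{\left(-25 - 161\right) + 197 \cdot 193} = \sqrt{-186 + 38021} = \sqrt{37835}$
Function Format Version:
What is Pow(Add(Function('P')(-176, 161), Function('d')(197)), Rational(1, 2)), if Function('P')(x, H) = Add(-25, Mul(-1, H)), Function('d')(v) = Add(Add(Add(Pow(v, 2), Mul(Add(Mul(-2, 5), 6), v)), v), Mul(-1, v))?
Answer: Pow(37835, Rational(1, 2)) ≈ 194.51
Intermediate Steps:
Function('d')(v) = Add(Pow(v, 2), Mul(-4, v)) (Function('d')(v) = Add(Add(Add(Pow(v, 2), Mul(Add(-10, 6), v)), v), Mul(-1, v)) = Add(Add(Add(Pow(v, 2), Mul(-4, v)), v), Mul(-1, v)) = Add(Add(Pow(v, 2), Mul(-3, v)), Mul(-1, v)) = Add(Pow(v, 2), Mul(-4, v)))
Pow(Add(Function('P')(-176, 161), Function('d')(197)), Rational(1, 2)) = Pow(Add(Add(-25, Mul(-1, 161)), Mul(197, Add(-4, 197))), Rational(1, 2)) = Pow(Add(Add(-25, -161), Mul(197, 193)), Rational(1, 2)) = Pow(Add(-186, 38021), Rational(1, 2)) = Pow(37835, Rational(1, 2))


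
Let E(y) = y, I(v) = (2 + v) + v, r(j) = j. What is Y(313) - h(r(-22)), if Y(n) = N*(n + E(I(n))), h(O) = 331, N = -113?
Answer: -106664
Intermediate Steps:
I(v) = 2 + 2*v
Y(n) = -226 - 339*n (Y(n) = -113*(n + (2 + 2*n)) = -113*(2 + 3*n) = -226 - 339*n)
Y(313) - h(r(-22)) = (-226 - 339*313) - 1*331 = (-226 - 106107) - 331 = -106333 - 331 = -106664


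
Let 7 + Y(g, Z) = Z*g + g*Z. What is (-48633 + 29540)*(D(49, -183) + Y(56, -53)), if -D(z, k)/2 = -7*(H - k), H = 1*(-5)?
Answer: 65889943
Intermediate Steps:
H = -5
Y(g, Z) = -7 + 2*Z*g (Y(g, Z) = -7 + (Z*g + g*Z) = -7 + (Z*g + Z*g) = -7 + 2*Z*g)
D(z, k) = -70 - 14*k (D(z, k) = -(-14)*(-5 - k) = -2*(35 + 7*k) = -70 - 14*k)
(-48633 + 29540)*(D(49, -183) + Y(56, -53)) = (-48633 + 29540)*((-70 - 14*(-183)) + (-7 + 2*(-53)*56)) = -19093*((-70 + 2562) + (-7 - 5936)) = -19093*(2492 - 5943) = -19093*(-3451) = 65889943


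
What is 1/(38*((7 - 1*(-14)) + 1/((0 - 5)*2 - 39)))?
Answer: 49/39064 ≈ 0.0012544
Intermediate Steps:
1/(38*((7 - 1*(-14)) + 1/((0 - 5)*2 - 39))) = 1/(38*((7 + 14) + 1/(-5*2 - 39))) = 1/(38*(21 + 1/(-10 - 39))) = 1/(38*(21 + 1/(-49))) = 1/(38*(21 - 1/49)) = 1/(38*(1028/49)) = 1/(39064/49) = 49/39064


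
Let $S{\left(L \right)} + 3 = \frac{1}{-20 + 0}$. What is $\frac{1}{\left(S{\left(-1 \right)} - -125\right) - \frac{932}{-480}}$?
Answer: $\frac{120}{14867} \approx 0.0080716$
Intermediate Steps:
$S{\left(L \right)} = - \frac{61}{20}$ ($S{\left(L \right)} = -3 + \frac{1}{-20 + 0} = -3 + \frac{1}{-20} = -3 - \frac{1}{20} = - \frac{61}{20}$)
$\frac{1}{\left(S{\left(-1 \right)} - -125\right) - \frac{932}{-480}} = \frac{1}{\left(- \frac{61}{20} - -125\right) - \frac{932}{-480}} = \frac{1}{\left(- \frac{61}{20} + 125\right) - - \frac{233}{120}} = \frac{1}{\frac{2439}{20} + \frac{233}{120}} = \frac{1}{\frac{14867}{120}} = \frac{120}{14867}$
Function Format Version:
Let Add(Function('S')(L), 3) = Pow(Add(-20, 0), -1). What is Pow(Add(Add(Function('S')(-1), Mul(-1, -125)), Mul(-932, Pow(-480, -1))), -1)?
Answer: Rational(120, 14867) ≈ 0.0080716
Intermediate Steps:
Function('S')(L) = Rational(-61, 20) (Function('S')(L) = Add(-3, Pow(Add(-20, 0), -1)) = Add(-3, Pow(-20, -1)) = Add(-3, Rational(-1, 20)) = Rational(-61, 20))
Pow(Add(Add(Function('S')(-1), Mul(-1, -125)), Mul(-932, Pow(-480, -1))), -1) = Pow(Add(Add(Rational(-61, 20), Mul(-1, -125)), Mul(-932, Pow(-480, -1))), -1) = Pow(Add(Add(Rational(-61, 20), 125), Mul(-932, Rational(-1, 480))), -1) = Pow(Add(Rational(2439, 20), Rational(233, 120)), -1) = Pow(Rational(14867, 120), -1) = Rational(120, 14867)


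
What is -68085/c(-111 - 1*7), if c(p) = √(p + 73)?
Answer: 4539*I*√5 ≈ 10150.0*I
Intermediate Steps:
c(p) = √(73 + p)
-68085/c(-111 - 1*7) = -68085/√(73 + (-111 - 1*7)) = -68085/√(73 + (-111 - 7)) = -68085/√(73 - 118) = -68085*(-I*√5/15) = -(-4539)*I*√5 = 4539*I*√5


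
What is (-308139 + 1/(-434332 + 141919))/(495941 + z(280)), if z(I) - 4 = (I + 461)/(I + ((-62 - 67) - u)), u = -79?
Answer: -20723885363840/33354992693583 ≈ -0.62131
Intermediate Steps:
z(I) = 4 + (461 + I)/(-50 + I) (z(I) = 4 + (I + 461)/(I + ((-62 - 67) - 1*(-79))) = 4 + (461 + I)/(I + (-129 + 79)) = 4 + (461 + I)/(I - 50) = 4 + (461 + I)/(-50 + I))
(-308139 + 1/(-434332 + 141919))/(495941 + z(280)) = (-308139 + 1/(-434332 + 141919))/(495941 + (261 + 5*280)/(-50 + 280)) = (-308139 + 1/(-292413))/(495941 + (261 + 1400)/230) = (-308139 - 1/292413)/(495941 + (1/230)*1661) = -90103849408/(292413*(495941 + 1661/230)) = -90103849408/(292413*114068091/230) = -90103849408/292413*230/114068091 = -20723885363840/33354992693583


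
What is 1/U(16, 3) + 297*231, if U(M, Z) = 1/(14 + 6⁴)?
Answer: 69917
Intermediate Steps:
U(M, Z) = 1/1310 (U(M, Z) = 1/(14 + 1296) = 1/1310)
1/U(16, 3) + 297*231 = 1/(1/1310) + 297*231 = 1310 + 68607 = 69917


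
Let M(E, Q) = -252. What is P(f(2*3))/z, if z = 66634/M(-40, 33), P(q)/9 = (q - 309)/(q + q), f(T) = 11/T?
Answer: 1044981/366487 ≈ 2.8513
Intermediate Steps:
P(q) = 9*(-309 + q)/(2*q) (P(q) = 9*((q - 309)/(q + q)) = 9*((-309 + q)/((2*q))) = 9*((-309 + q)*(1/(2*q))) = 9*((-309 + q)/(2*q)) = 9*(-309 + q)/(2*q))
z = -33317/126 (z = 66634/(-252) = 66634*(-1/252) = -33317/126 ≈ -264.42)
P(f(2*3))/z = (9*(-309 + 11/((2*3)))/(2*((11/((2*3))))))/(-33317/126) = (9*(-309 + 11/6)/(2*((11/6))))*(-126/33317) = (9*(-309 + 11*(⅙))/(2*((11*(⅙)))))*(-126/33317) = (9*(-309 + 11/6)/(2*(11/6)))*(-126/33317) = ((9/2)*(6/11)*(-1843/6))*(-126/33317) = -16587/22*(-126/33317) = 1044981/366487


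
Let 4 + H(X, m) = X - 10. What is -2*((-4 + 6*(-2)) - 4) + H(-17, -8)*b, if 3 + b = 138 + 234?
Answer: -11399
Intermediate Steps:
b = 369 (b = -3 + (138 + 234) = -3 + 372 = 369)
H(X, m) = -14 + X (H(X, m) = -4 + (X - 10) = -4 + (-10 + X) = -14 + X)
-2*((-4 + 6*(-2)) - 4) + H(-17, -8)*b = -2*((-4 + 6*(-2)) - 4) + (-14 - 17)*369 = -2*((-4 - 12) - 4) - 31*369 = -2*(-16 - 4) - 11439 = -2*(-20) - 11439 = 40 - 11439 = -11399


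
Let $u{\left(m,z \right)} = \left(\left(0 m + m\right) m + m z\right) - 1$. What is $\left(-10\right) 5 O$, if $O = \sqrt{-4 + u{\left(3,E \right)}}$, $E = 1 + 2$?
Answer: $- 50 \sqrt{13} \approx -180.28$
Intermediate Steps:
$E = 3$
$u{\left(m,z \right)} = -1 + m^{2} + m z$ ($u{\left(m,z \right)} = \left(\left(0 + m\right) m + m z\right) - 1 = \left(m m + m z\right) - 1 = \left(m^{2} + m z\right) - 1 = -1 + m^{2} + m z$)
$O = \sqrt{13}$ ($O = \sqrt{-4 + \left(-1 + 3^{2} + 3 \cdot 3\right)} = \sqrt{-4 + \left(-1 + 9 + 9\right)} = \sqrt{-4 + 17} = \sqrt{13} \approx 3.6056$)
$\left(-10\right) 5 O = \left(-10\right) 5 \sqrt{13} = - 50 \sqrt{13}$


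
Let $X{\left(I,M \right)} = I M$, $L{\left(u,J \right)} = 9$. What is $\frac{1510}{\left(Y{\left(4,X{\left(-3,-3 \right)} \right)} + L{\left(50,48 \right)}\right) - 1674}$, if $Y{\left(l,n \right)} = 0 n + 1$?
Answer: $- \frac{755}{832} \approx -0.90745$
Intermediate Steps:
$Y{\left(l,n \right)} = 1$ ($Y{\left(l,n \right)} = 0 + 1 = 1$)
$\frac{1510}{\left(Y{\left(4,X{\left(-3,-3 \right)} \right)} + L{\left(50,48 \right)}\right) - 1674} = \frac{1510}{\left(1 + 9\right) - 1674} = \frac{1510}{10 - 1674} = \frac{1510}{-1664} = 1510 \left(- \frac{1}{1664}\right) = - \frac{755}{832}$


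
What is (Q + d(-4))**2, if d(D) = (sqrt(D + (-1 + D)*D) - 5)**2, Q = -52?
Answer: 2601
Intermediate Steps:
d(D) = (-5 + sqrt(D + D*(-1 + D)))**2 (d(D) = (sqrt(D + D*(-1 + D)) - 5)**2 = (-5 + sqrt(D + D*(-1 + D)))**2)
(Q + d(-4))**2 = (-52 + (-5 + sqrt((-4)**2))**2)**2 = (-52 + (-5 + sqrt(16))**2)**2 = (-52 + (-5 + 4)**2)**2 = (-52 + (-1)**2)**2 = (-52 + 1)**2 = (-51)**2 = 2601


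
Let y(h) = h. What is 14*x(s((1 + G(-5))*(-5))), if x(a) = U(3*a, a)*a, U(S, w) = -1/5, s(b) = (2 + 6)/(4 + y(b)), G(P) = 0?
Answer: 112/5 ≈ 22.400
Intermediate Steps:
s(b) = 8/(4 + b) (s(b) = (2 + 6)/(4 + b) = 8/(4 + b))
U(S, w) = -1/5 (U(S, w) = -1*1/5 = -1/5)
x(a) = -a/5
14*x(s((1 + G(-5))*(-5))) = 14*(-8/(5*(4 + (1 + 0)*(-5)))) = 14*(-8/(5*(4 + 1*(-5)))) = 14*(-8/(5*(4 - 5))) = 14*(-8/(5*(-1))) = 14*(-8*(-1)/5) = 14*(-1/5*(-8)) = 14*(8/5) = 112/5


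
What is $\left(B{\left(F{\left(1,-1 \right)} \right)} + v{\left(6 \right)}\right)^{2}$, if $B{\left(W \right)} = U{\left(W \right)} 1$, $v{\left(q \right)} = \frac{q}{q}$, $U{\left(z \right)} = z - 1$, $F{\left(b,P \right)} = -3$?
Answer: $9$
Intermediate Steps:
$U{\left(z \right)} = -1 + z$
$v{\left(q \right)} = 1$
$B{\left(W \right)} = -1 + W$ ($B{\left(W \right)} = \left(-1 + W\right) 1 = -1 + W$)
$\left(B{\left(F{\left(1,-1 \right)} \right)} + v{\left(6 \right)}\right)^{2} = \left(\left(-1 - 3\right) + 1\right)^{2} = \left(-4 + 1\right)^{2} = \left(-3\right)^{2} = 9$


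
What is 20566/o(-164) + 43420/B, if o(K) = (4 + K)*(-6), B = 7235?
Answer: 19047821/694560 ≈ 27.424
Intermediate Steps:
o(K) = -24 - 6*K
20566/o(-164) + 43420/B = 20566/(-24 - 6*(-164)) + 43420/7235 = 20566/(-24 + 984) + 43420*(1/7235) = 20566/960 + 8684/1447 = 20566*(1/960) + 8684/1447 = 10283/480 + 8684/1447 = 19047821/694560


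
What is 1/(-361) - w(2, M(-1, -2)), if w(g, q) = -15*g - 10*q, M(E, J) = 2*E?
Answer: 3609/361 ≈ 9.9972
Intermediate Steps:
1/(-361) - w(2, M(-1, -2)) = 1/(-361) - (-15*2 - 20*(-1)) = -1/361 - (-30 - 10*(-2)) = -1/361 - (-30 + 20) = -1/361 - 1*(-10) = -1/361 + 10 = 3609/361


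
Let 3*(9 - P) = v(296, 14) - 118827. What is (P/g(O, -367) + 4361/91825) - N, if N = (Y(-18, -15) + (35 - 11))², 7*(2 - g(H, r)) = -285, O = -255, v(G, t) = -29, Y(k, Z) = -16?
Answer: 71147442542/82367025 ≈ 863.79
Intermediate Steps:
g(H, r) = 299/7 (g(H, r) = 2 - ⅐*(-285) = 2 + 285/7 = 299/7)
P = 118883/3 (P = 9 - (-29 - 118827)/3 = 9 - ⅓*(-118856) = 9 + 118856/3 = 118883/3 ≈ 39628.)
N = 64 (N = (-16 + (35 - 11))² = (-16 + 24)² = 8² = 64)
(P/g(O, -367) + 4361/91825) - N = (118883/(3*(299/7)) + 4361/91825) - 1*64 = ((118883/3)*(7/299) + 4361*(1/91825)) - 64 = (832181/897 + 4361/91825) - 64 = 76418932142/82367025 - 64 = 71147442542/82367025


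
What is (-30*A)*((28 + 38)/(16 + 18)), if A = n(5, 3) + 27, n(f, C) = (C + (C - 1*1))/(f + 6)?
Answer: -27180/17 ≈ -1598.8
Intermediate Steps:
n(f, C) = (-1 + 2*C)/(6 + f) (n(f, C) = (C + (C - 1))/(6 + f) = (C + (-1 + C))/(6 + f) = (-1 + 2*C)/(6 + f))
A = 302/11 (A = (-1 + 2*3)/(6 + 5) + 27 = (-1 + 6)/11 + 27 = (1/11)*5 + 27 = 5/11 + 27 = 302/11 ≈ 27.455)
(-30*A)*((28 + 38)/(16 + 18)) = (-30*302/11)*((28 + 38)/(16 + 18)) = -54360/34 = -9060/11*33/17 = -27180/17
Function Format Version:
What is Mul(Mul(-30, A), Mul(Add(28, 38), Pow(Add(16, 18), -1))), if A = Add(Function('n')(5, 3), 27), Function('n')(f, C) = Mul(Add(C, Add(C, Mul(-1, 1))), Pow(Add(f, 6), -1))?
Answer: Rational(-27180, 17) ≈ -1598.8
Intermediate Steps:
Function('n')(f, C) = Mul(Pow(Add(6, f), -1), Add(-1, Mul(2, C))) (Function('n')(f, C) = Mul(Add(C, Add(C, -1)), Pow(Add(6, f), -1)) = Mul(Add(C, Add(-1, C)), Pow(Add(6, f), -1)) = Mul(Add(-1, Mul(2, C)), Pow(Add(6, f), -1)) = Mul(Pow(Add(6, f), -1), Add(-1, Mul(2, C))))
A = Rational(302, 11) (A = Add(Mul(Pow(Add(6, 5), -1), Add(-1, Mul(2, 3))), 27) = Add(Mul(Pow(11, -1), Add(-1, 6)), 27) = Add(Mul(Rational(1, 11), 5), 27) = Add(Rational(5, 11), 27) = Rational(302, 11) ≈ 27.455)
Mul(Mul(-30, A), Mul(Add(28, 38), Pow(Add(16, 18), -1))) = Mul(Mul(-30, Rational(302, 11)), Mul(Add(28, 38), Pow(Add(16, 18), -1))) = Mul(Rational(-9060, 11), Mul(66, Pow(34, -1))) = Mul(Rational(-9060, 11), Mul(66, Rational(1, 34))) = Mul(Rational(-9060, 11), Rational(33, 17)) = Rational(-27180, 17)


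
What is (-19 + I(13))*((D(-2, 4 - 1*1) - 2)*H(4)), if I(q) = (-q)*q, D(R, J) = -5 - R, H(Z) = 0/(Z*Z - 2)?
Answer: 0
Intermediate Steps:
H(Z) = 0 (H(Z) = 0/(Z**2 - 2) = 0/(-2 + Z**2) = 0)
I(q) = -q**2
(-19 + I(13))*((D(-2, 4 - 1*1) - 2)*H(4)) = (-19 - 1*13**2)*(((-5 - 1*(-2)) - 2)*0) = (-19 - 1*169)*(((-5 + 2) - 2)*0) = (-19 - 169)*((-3 - 2)*0) = -(-940)*0 = -188*0 = 0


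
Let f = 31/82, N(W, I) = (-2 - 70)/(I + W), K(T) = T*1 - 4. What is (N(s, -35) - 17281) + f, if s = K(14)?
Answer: -35419371/2050 ≈ -17278.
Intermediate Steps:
K(T) = -4 + T (K(T) = T - 4 = -4 + T)
s = 10 (s = -4 + 14 = 10)
N(W, I) = -72/(I + W)
f = 31/82 (f = 31*(1/82) = 31/82 ≈ 0.37805)
(N(s, -35) - 17281) + f = (-72/(-35 + 10) - 17281) + 31/82 = (-72/(-25) - 17281) + 31/82 = (-72*(-1/25) - 17281) + 31/82 = (72/25 - 17281) + 31/82 = -431953/25 + 31/82 = -35419371/2050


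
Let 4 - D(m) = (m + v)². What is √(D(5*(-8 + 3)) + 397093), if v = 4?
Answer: 4*√24791 ≈ 629.81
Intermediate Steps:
D(m) = 4 - (4 + m)² (D(m) = 4 - (m + 4)² = 4 - (4 + m)²)
√(D(5*(-8 + 3)) + 397093) = √((4 - (4 + 5*(-8 + 3))²) + 397093) = √((4 - (4 + 5*(-5))²) + 397093) = √((4 - (4 - 25)²) + 397093) = √((4 - 1*(-21)²) + 397093) = √((4 - 1*441) + 397093) = √((4 - 441) + 397093) = √(-437 + 397093) = √396656 = 4*√24791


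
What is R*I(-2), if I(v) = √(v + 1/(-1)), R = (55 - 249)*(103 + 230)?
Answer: -64602*I*√3 ≈ -1.1189e+5*I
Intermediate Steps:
R = -64602 (R = -194*333 = -64602)
I(v) = √(-1 + v) (I(v) = √(v - 1) = √(-1 + v))
R*I(-2) = -64602*√(-1 - 2) = -64602*I*√3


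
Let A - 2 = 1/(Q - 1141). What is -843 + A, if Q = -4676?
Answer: -4892098/5817 ≈ -841.00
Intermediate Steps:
A = 11633/5817 (A = 2 + 1/(-4676 - 1141) = 2 + 1/(-5817) = 2 - 1/5817 = 11633/5817 ≈ 1.9998)
-843 + A = -843 + 11633/5817 = -4892098/5817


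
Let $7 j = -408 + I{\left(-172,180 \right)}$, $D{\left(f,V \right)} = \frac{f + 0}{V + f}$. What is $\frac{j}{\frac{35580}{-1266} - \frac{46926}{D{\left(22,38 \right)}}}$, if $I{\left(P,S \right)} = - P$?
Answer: $\frac{24898}{94533985} \approx 0.00026338$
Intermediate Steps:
$D{\left(f,V \right)} = \frac{f}{V + f}$
$j = - \frac{236}{7}$ ($j = \frac{-408 - -172}{7} = \frac{-408 + 172}{7} = \frac{1}{7} \left(-236\right) = - \frac{236}{7} \approx -33.714$)
$\frac{j}{\frac{35580}{-1266} - \frac{46926}{D{\left(22,38 \right)}}} = - \frac{236}{7 \left(\frac{35580}{-1266} - \frac{46926}{22 \frac{1}{38 + 22}}\right)} = - \frac{236}{7 \left(35580 \left(- \frac{1}{1266}\right) - \frac{46926}{22 \cdot \frac{1}{60}}\right)} = - \frac{236}{7 \left(- \frac{5930}{211} - \frac{46926}{22 \cdot \frac{1}{60}}\right)} = - \frac{236}{7 \left(- \frac{5930}{211} - \frac{46926}{\frac{11}{30}}\right)} = - \frac{236}{7 \left(- \frac{5930}{211} - 127980\right)} = - \frac{236}{7 \left(- \frac{27009710}{211}\right)} = \left(- \frac{236}{7}\right) \left(- \frac{211}{27009710}\right) = \frac{24898}{94533985}$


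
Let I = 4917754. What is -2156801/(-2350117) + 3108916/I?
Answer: 8956466544063/5778648638609 ≈ 1.5499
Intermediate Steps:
-2156801/(-2350117) + 3108916/I = -2156801/(-2350117) + 3108916/4917754 = -2156801*(-1/2350117) + 3108916*(1/4917754) = 2156801/2350117 + 1554458/2458877 = 8956466544063/5778648638609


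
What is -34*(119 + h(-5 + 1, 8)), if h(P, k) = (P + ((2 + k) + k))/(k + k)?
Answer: -16303/4 ≈ -4075.8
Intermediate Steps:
h(P, k) = (2 + P + 2*k)/(2*k) (h(P, k) = (P + (2 + 2*k))/((2*k)) = (2 + P + 2*k)*(1/(2*k)) = (2 + P + 2*k)/(2*k))
-34*(119 + h(-5 + 1, 8)) = -34*(119 + (1 + 8 + (-5 + 1)/2)/8) = -34*(119 + (1 + 8 + (½)*(-4))/8) = -34*(119 + (1 + 8 - 2)/8) = -34*(119 + (⅛)*7) = -34*(119 + 7/8) = -34*959/8 = -16303/4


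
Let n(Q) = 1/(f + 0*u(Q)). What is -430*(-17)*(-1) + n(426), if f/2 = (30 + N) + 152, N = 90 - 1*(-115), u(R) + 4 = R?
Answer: -5657939/774 ≈ -7310.0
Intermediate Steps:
u(R) = -4 + R
N = 205 (N = 90 + 115 = 205)
f = 774 (f = 2*((30 + 205) + 152) = 2*(235 + 152) = 2*387 = 774)
n(Q) = 1/774 (n(Q) = 1/(774 + 0*(-4 + Q)) = 1/(774 + 0) = 1/774)
-430*(-17)*(-1) + n(426) = -430*(-17)*(-1) + 1/774 = 7310*(-1) + 1/774 = -7310 + 1/774 = -5657939/774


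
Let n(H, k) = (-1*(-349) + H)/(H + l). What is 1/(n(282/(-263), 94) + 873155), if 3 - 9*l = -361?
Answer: 93194/81373630615 ≈ 1.1453e-6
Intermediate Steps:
l = 364/9 (l = ⅓ - ⅑*(-361) = ⅓ + 361/9 = 364/9 ≈ 40.444)
n(H, k) = (349 + H)/(364/9 + H) (n(H, k) = (-1*(-349) + H)/(H + 364/9) = (349 + H)/(364/9 + H))
1/(n(282/(-263), 94) + 873155) = 1/(9*(349 + 282/(-263))/(364 + 9*(282/(-263))) + 873155) = 1/(9*(349 + 282*(-1/263))/(364 + 9*(282*(-1/263))) + 873155) = 1/(9*(349 - 282/263)/(364 + 9*(-282/263)) + 873155) = 1/(9*(91505/263)/(364 - 2538/263) + 873155) = 1/(9*(91505/263)/(93194/263) + 873155) = 1/(9*(263/93194)*(91505/263) + 873155) = 1/(823545/93194 + 873155) = 1/(81373630615/93194) = 93194/81373630615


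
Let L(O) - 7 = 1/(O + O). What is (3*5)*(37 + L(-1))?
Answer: 1305/2 ≈ 652.50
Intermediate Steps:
L(O) = 7 + 1/(2*O) (L(O) = 7 + 1/(O + O) = 7 + 1/(2*O))
(3*5)*(37 + L(-1)) = (3*5)*(37 + (7 + (1/2)/(-1))) = 15*(37 + (7 + (1/2)*(-1))) = 15*(37 + (7 - 1/2)) = 15*(37 + 13/2) = 15*(87/2) = 1305/2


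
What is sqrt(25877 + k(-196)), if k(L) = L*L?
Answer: sqrt(64293) ≈ 253.56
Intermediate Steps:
k(L) = L**2
sqrt(25877 + k(-196)) = sqrt(25877 + (-196)**2) = sqrt(25877 + 38416) = sqrt(64293)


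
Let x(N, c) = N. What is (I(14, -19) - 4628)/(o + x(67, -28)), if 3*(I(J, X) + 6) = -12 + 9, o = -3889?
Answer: 1545/1274 ≈ 1.2127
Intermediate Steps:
I(J, X) = -7 (I(J, X) = -6 + (-12 + 9)/3 = -6 + (⅓)*(-3) = -6 - 1 = -7)
(I(14, -19) - 4628)/(o + x(67, -28)) = (-7 - 4628)/(-3889 + 67) = -4635/(-3822) = -4635*(-1/3822) = 1545/1274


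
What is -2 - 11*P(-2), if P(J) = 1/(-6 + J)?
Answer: -5/8 ≈ -0.62500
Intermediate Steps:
-2 - 11*P(-2) = -2 - 11/(-6 - 2) = -2 - 11/(-8) = -2 - 11*(-⅛) = -2 + 11/8 = -5/8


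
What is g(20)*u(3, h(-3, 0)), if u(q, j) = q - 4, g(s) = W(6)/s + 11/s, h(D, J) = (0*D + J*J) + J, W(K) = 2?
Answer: -13/20 ≈ -0.65000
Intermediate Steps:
h(D, J) = J + J**2 (h(D, J) = (0 + J**2) + J = J**2 + J = J + J**2)
g(s) = 13/s (g(s) = 2/s + 11/s = 13/s)
u(q, j) = -4 + q
g(20)*u(3, h(-3, 0)) = (13/20)*(-4 + 3) = (13*(1/20))*(-1) = (13/20)*(-1) = -13/20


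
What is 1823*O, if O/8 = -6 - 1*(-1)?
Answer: -72920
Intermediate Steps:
O = -40 (O = 8*(-6 - 1*(-1)) = 8*(-6 + 1) = 8*(-5) = -40)
1823*O = 1823*(-40) = -72920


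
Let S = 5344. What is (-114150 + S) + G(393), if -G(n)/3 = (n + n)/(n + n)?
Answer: -108809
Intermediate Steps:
G(n) = -3 (G(n) = -3*(n + n)/(n + n) = -3*2*n/(2*n) = -3*2*n*1/(2*n) = -3*1 = -3)
(-114150 + S) + G(393) = (-114150 + 5344) - 3 = -108806 - 3 = -108809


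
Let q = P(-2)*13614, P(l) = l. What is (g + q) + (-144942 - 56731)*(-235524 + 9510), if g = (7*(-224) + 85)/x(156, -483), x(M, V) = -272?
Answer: 12398003222251/272 ≈ 4.5581e+10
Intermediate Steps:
q = -27228 (q = -2*13614 = -27228)
g = 1483/272 (g = (7*(-224) + 85)/(-272) = (-1568 + 85)*(-1/272) = -1483*(-1/272) = 1483/272 ≈ 5.4522)
(g + q) + (-144942 - 56731)*(-235524 + 9510) = (1483/272 - 27228) + (-144942 - 56731)*(-235524 + 9510) = -7404533/272 - 201673*(-226014) = -7404533/272 + 45580921422 = 12398003222251/272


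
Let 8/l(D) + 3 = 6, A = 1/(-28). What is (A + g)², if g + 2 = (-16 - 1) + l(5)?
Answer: 1890625/7056 ≈ 267.95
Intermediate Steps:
A = -1/28 ≈ -0.035714
l(D) = 8/3 (l(D) = 8/(-3 + 6) = 8/3)
g = -49/3 (g = -2 + ((-16 - 1) + 8/3) = -2 + (-17 + 8/3) = -2 - 43/3 = -49/3 ≈ -16.333)
(A + g)² = (-1/28 - 49/3)² = (-1375/84)² = 1890625/7056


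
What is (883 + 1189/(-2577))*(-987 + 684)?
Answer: -229704502/859 ≈ -2.6741e+5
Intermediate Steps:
(883 + 1189/(-2577))*(-987 + 684) = (883 + 1189*(-1/2577))*(-303) = (883 - 1189/2577)*(-303) = (2274302/2577)*(-303) = -229704502/859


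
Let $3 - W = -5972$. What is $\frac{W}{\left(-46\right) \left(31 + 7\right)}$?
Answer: $- \frac{5975}{1748} \approx -3.4182$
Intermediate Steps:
$W = 5975$ ($W = 3 - -5972 = 3 + 5972 = 5975$)
$\frac{W}{\left(-46\right) \left(31 + 7\right)} = \frac{5975}{\left(-46\right) \left(31 + 7\right)} = \frac{5975}{\left(-46\right) 38} = \frac{5975}{-1748} = 5975 \left(- \frac{1}{1748}\right) = - \frac{5975}{1748}$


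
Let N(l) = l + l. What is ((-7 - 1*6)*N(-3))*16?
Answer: 1248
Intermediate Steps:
N(l) = 2*l
((-7 - 1*6)*N(-3))*16 = ((-7 - 1*6)*(2*(-3)))*16 = ((-7 - 6)*(-6))*16 = -13*(-6)*16 = 78*16 = 1248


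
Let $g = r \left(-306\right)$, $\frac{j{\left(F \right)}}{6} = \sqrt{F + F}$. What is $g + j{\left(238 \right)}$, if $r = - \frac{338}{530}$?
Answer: $\frac{51714}{265} + 12 \sqrt{119} \approx 326.05$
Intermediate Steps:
$j{\left(F \right)} = 6 \sqrt{2} \sqrt{F}$ ($j{\left(F \right)} = 6 \sqrt{F + F} = 6 \sqrt{2 F} = 6 \sqrt{2} \sqrt{F}$)
$r = - \frac{169}{265}$ ($r = \left(-338\right) \frac{1}{530} = - \frac{169}{265} \approx -0.63774$)
$g = \frac{51714}{265}$ ($g = \left(- \frac{169}{265}\right) \left(-306\right) = \frac{51714}{265} \approx 195.15$)
$g + j{\left(238 \right)} = \frac{51714}{265} + 6 \sqrt{2} \sqrt{238} = \frac{51714}{265} + 12 \sqrt{119}$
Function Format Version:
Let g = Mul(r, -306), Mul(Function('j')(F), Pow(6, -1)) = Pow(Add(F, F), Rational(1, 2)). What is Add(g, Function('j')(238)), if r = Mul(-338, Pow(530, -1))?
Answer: Add(Rational(51714, 265), Mul(12, Pow(119, Rational(1, 2)))) ≈ 326.05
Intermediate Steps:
Function('j')(F) = Mul(6, Pow(2, Rational(1, 2)), Pow(F, Rational(1, 2))) (Function('j')(F) = Mul(6, Pow(Add(F, F), Rational(1, 2))) = Mul(6, Pow(Mul(2, F), Rational(1, 2))) = Mul(6, Mul(Pow(2, Rational(1, 2)), Pow(F, Rational(1, 2)))) = Mul(6, Pow(2, Rational(1, 2)), Pow(F, Rational(1, 2))))
r = Rational(-169, 265) (r = Mul(-338, Rational(1, 530)) = Rational(-169, 265) ≈ -0.63774)
g = Rational(51714, 265) (g = Mul(Rational(-169, 265), -306) = Rational(51714, 265) ≈ 195.15)
Add(g, Function('j')(238)) = Add(Rational(51714, 265), Mul(6, Pow(2, Rational(1, 2)), Pow(238, Rational(1, 2)))) = Add(Rational(51714, 265), Mul(12, Pow(119, Rational(1, 2))))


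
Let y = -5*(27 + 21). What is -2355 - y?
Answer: -2115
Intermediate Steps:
y = -240 (y = -5*48 = -240)
-2355 - y = -2355 - 1*(-240) = -2355 + 240 = -2115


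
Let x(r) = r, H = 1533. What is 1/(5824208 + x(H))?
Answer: 1/5825741 ≈ 1.7165e-7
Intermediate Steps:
1/(5824208 + x(H)) = 1/(5824208 + 1533) = 1/5825741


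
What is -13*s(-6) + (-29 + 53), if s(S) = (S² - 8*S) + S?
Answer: -990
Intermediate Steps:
s(S) = S² - 7*S
-13*s(-6) + (-29 + 53) = -(-78)*(-7 - 6) + (-29 + 53) = -(-78)*(-13) + 24 = -13*78 + 24 = -1014 + 24 = -990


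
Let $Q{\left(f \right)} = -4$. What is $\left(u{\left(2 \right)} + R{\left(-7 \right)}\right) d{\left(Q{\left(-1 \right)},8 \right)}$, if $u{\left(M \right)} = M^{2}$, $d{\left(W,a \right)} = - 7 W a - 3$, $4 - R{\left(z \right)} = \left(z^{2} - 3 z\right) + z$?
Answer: $-12155$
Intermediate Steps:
$R{\left(z \right)} = 4 - z^{2} + 2 z$ ($R{\left(z \right)} = 4 - \left(\left(z^{2} - 3 z\right) + z\right) = 4 - \left(z^{2} - 2 z\right) = 4 - z^{2} + 2 z$)
$d{\left(W,a \right)} = -3 - 7 W a$ ($d{\left(W,a \right)} = - 7 W a - 3 = -3 - 7 W a$)
$\left(u{\left(2 \right)} + R{\left(-7 \right)}\right) d{\left(Q{\left(-1 \right)},8 \right)} = \left(2^{2} + \left(4 - \left(-7\right)^{2} + 2 \left(-7\right)\right)\right) \left(-3 - \left(-28\right) 8\right) = \left(4 - 59\right) \left(-3 + 224\right) = \left(4 - 59\right) 221 = \left(-55\right) 221 = -12155$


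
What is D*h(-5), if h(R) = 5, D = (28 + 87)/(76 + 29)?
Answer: 115/21 ≈ 5.4762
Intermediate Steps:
D = 23/21 (D = 115/105 = 115*(1/105) = 23/21 ≈ 1.0952)
D*h(-5) = (23/21)*5 = 115/21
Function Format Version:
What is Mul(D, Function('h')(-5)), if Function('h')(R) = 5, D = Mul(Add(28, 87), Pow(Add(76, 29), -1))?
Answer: Rational(115, 21) ≈ 5.4762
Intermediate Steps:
D = Rational(23, 21) (D = Mul(115, Pow(105, -1)) = Mul(115, Rational(1, 105)) = Rational(23, 21) ≈ 1.0952)
Mul(D, Function('h')(-5)) = Mul(Rational(23, 21), 5) = Rational(115, 21)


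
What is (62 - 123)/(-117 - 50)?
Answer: 61/167 ≈ 0.36527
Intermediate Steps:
(62 - 123)/(-117 - 50) = -61/(-167) = -61*(-1/167) = 61/167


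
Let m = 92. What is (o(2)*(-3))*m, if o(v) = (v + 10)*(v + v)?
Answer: -13248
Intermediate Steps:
o(v) = 2*v*(10 + v) (o(v) = (10 + v)*(2*v) = 2*v*(10 + v))
(o(2)*(-3))*m = ((2*2*(10 + 2))*(-3))*92 = ((2*2*12)*(-3))*92 = (48*(-3))*92 = -144*92 = -13248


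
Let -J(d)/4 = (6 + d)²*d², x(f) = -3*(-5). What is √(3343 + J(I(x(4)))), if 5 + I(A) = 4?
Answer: √3243 ≈ 56.947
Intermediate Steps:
x(f) = 15
I(A) = -1 (I(A) = -5 + 4 = -1)
J(d) = -4*d²*(6 + d)² (J(d) = -4*(6 + d)²*d² = -4*d²*(6 + d)²)
√(3343 + J(I(x(4)))) = √(3343 - 4*(-1)²*(6 - 1)²) = √(3343 - 4*1*5²) = √(3343 - 4*1*25) = √(3343 - 100) = √3243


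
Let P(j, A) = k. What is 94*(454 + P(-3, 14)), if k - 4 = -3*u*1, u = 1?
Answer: 42770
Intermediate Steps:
k = 1 (k = 4 - 3*1*1 = 4 - 3*1 = 4 - 3 = 1)
P(j, A) = 1
94*(454 + P(-3, 14)) = 94*(454 + 1) = 94*455 = 42770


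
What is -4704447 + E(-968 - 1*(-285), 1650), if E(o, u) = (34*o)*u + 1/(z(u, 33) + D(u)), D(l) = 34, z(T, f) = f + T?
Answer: -73866622598/1717 ≈ -4.3021e+7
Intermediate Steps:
z(T, f) = T + f
E(o, u) = 1/(67 + u) + 34*o*u (E(o, u) = (34*o)*u + 1/((u + 33) + 34) = 34*o*u + 1/((33 + u) + 34) = 34*o*u + 1/(67 + u) = 1/(67 + u) + 34*o*u)
-4704447 + E(-968 - 1*(-285), 1650) = -4704447 + (1 + 34*(-968 - 1*(-285))*1650² + 2278*(-968 - 1*(-285))*1650)/(67 + 1650) = -4704447 + (1 + 34*(-968 + 285)*2722500 + 2278*(-968 + 285)*1650)/1717 = -4704447 + (1 + 34*(-683)*2722500 + 2278*(-683)*1650)/1717 = -4704447 + (1 - 63221895000 - 2567192100)/1717 = -4704447 + (1/1717)*(-65789087099) = -4704447 - 65789087099/1717 = -73866622598/1717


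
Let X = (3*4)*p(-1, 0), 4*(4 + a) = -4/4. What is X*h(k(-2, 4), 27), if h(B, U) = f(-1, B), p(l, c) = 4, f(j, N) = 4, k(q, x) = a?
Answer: 192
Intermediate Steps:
a = -17/4 (a = -4 + (-4/4)/4 = -4 + (-4*¼)/4 = -4 + (¼)*(-1) = -4 - ¼ = -17/4 ≈ -4.2500)
k(q, x) = -17/4
h(B, U) = 4
X = 48 (X = (3*4)*4 = 12*4 = 48)
X*h(k(-2, 4), 27) = 48*4 = 192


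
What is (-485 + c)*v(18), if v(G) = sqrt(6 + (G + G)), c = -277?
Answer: -762*sqrt(42) ≈ -4938.3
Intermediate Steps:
v(G) = sqrt(6 + 2*G)
(-485 + c)*v(18) = (-485 - 277)*sqrt(6 + 2*18) = -762*sqrt(6 + 36) = -762*sqrt(42)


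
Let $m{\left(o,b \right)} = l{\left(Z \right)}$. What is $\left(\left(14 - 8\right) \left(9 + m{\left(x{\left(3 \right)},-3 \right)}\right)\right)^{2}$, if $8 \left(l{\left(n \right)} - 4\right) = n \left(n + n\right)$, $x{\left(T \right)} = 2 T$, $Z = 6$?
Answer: $17424$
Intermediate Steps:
$l{\left(n \right)} = 4 + \frac{n^{2}}{4}$ ($l{\left(n \right)} = 4 + \frac{n \left(n + n\right)}{8} = 4 + \frac{n 2 n}{8} = 4 + \frac{2 n^{2}}{8} = 4 + \frac{n^{2}}{4}$)
$m{\left(o,b \right)} = 13$ ($m{\left(o,b \right)} = 4 + \frac{6^{2}}{4} = 4 + \frac{1}{4} \cdot 36 = 4 + 9 = 13$)
$\left(\left(14 - 8\right) \left(9 + m{\left(x{\left(3 \right)},-3 \right)}\right)\right)^{2} = \left(\left(14 - 8\right) \left(9 + 13\right)\right)^{2} = \left(6 \cdot 22\right)^{2} = 132^{2} = 17424$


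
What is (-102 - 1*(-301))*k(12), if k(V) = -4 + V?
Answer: 1592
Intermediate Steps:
(-102 - 1*(-301))*k(12) = (-102 - 1*(-301))*(-4 + 12) = (-102 + 301)*8 = 199*8 = 1592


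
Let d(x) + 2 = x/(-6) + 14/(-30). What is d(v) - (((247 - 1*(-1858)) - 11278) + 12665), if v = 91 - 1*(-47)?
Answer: -52762/15 ≈ -3517.5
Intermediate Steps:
v = 138 (v = 91 + 47 = 138)
d(x) = -37/15 - x/6 (d(x) = -2 + (x/(-6) + 14/(-30)) = -2 + (x*(-⅙) + 14*(-1/30)) = -2 + (-x/6 - 7/15) = -2 + (-7/15 - x/6) = -37/15 - x/6)
d(v) - (((247 - 1*(-1858)) - 11278) + 12665) = (-37/15 - ⅙*138) - (((247 - 1*(-1858)) - 11278) + 12665) = (-37/15 - 23) - (((247 + 1858) - 11278) + 12665) = -382/15 - ((2105 - 11278) + 12665) = -382/15 - (-9173 + 12665) = -382/15 - 1*3492 = -382/15 - 3492 = -52762/15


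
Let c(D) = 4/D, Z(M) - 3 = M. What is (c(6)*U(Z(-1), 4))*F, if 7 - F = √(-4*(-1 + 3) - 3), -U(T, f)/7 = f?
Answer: -392/3 + 56*I*√11/3 ≈ -130.67 + 61.91*I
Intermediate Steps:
Z(M) = 3 + M
U(T, f) = -7*f
F = 7 - I*√11 (F = 7 - √(-4*(-1 + 3) - 3) = 7 - √(-4*2 - 3) = 7 - √(-8 - 3) = 7 - √(-11) = 7 - I*√11 ≈ 7.0 - 3.3166*I)
(c(6)*U(Z(-1), 4))*F = ((4/6)*(-7*4))*(7 - I*√11) = ((4*(⅙))*(-28))*(7 - I*√11) = ((⅔)*(-28))*(7 - I*√11) = -56*(7 - I*√11)/3 = -392/3 + 56*I*√11/3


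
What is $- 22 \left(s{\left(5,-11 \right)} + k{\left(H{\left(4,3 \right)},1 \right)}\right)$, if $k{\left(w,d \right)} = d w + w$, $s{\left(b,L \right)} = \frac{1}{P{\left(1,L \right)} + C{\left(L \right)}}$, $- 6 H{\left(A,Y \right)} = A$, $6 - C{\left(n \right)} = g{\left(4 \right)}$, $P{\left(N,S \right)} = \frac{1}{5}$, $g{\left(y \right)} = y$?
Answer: $\frac{58}{3} \approx 19.333$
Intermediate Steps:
$P{\left(N,S \right)} = \frac{1}{5}$
$C{\left(n \right)} = 2$ ($C{\left(n \right)} = 6 - 4 = 2$)
$H{\left(A,Y \right)} = - \frac{A}{6}$
$s{\left(b,L \right)} = \frac{5}{11}$ ($s{\left(b,L \right)} = \frac{1}{\frac{1}{5} + 2} = \frac{1}{\frac{11}{5}} = \frac{5}{11}$)
$k{\left(w,d \right)} = w + d w$
$- 22 \left(s{\left(5,-11 \right)} + k{\left(H{\left(4,3 \right)},1 \right)}\right) = - 22 \left(\frac{5}{11} + \left(- \frac{1}{6}\right) 4 \left(1 + 1\right)\right) = - 22 \left(\frac{5}{11} - \frac{4}{3}\right) = \left(-22\right) \left(- \frac{29}{33}\right) = \frac{58}{3}$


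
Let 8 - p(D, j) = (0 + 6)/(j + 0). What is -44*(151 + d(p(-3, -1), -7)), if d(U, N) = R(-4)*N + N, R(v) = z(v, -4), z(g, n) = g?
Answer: -7568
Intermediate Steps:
R(v) = v
p(D, j) = 8 - 6/j (p(D, j) = 8 - (0 + 6)/(j + 0) = 8 - 6/j)
d(U, N) = -3*N (d(U, N) = -4*N + N = -3*N)
-44*(151 + d(p(-3, -1), -7)) = -44*(151 - 3*(-7)) = -44*(151 + 21) = -44*172 = -7568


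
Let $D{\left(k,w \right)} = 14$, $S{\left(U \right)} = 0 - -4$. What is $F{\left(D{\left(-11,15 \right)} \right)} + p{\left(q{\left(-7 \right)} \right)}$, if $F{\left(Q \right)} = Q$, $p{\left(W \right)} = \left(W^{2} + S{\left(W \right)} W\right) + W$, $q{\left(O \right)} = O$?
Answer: $28$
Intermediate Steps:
$S{\left(U \right)} = 4$ ($S{\left(U \right)} = 0 + 4 = 4$)
$p{\left(W \right)} = W^{2} + 5 W$ ($p{\left(W \right)} = \left(W^{2} + 4 W\right) + W = W^{2} + 5 W$)
$F{\left(D{\left(-11,15 \right)} \right)} + p{\left(q{\left(-7 \right)} \right)} = 14 - 7 \left(5 - 7\right) = 14 - -14 = 14 + 14 = 28$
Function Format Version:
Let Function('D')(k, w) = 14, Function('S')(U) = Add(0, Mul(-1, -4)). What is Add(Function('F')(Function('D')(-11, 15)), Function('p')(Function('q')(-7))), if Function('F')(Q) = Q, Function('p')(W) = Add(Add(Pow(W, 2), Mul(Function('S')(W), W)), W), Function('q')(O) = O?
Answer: 28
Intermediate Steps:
Function('S')(U) = 4 (Function('S')(U) = Add(0, 4) = 4)
Function('p')(W) = Add(Pow(W, 2), Mul(5, W)) (Function('p')(W) = Add(Add(Pow(W, 2), Mul(4, W)), W) = Add(Pow(W, 2), Mul(5, W)))
Add(Function('F')(Function('D')(-11, 15)), Function('p')(Function('q')(-7))) = Add(14, Mul(-7, Add(5, -7))) = Add(14, Mul(-7, -2)) = Add(14, 14) = 28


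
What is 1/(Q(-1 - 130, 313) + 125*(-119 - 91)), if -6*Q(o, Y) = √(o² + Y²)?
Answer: -94500/2480613487 + 3*√115130/12403067435 ≈ -3.8013e-5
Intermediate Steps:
Q(o, Y) = -√(Y² + o²)/6 (Q(o, Y) = -√(o² + Y²)/6 = -√(Y² + o²)/6)
1/(Q(-1 - 130, 313) + 125*(-119 - 91)) = 1/(-√(313² + (-1 - 130)²)/6 + 125*(-119 - 91)) = 1/(-√(97969 + (-131)²)/6 + 125*(-210)) = 1/(-√(97969 + 17161)/6 - 26250) = 1/(-√115130/6 - 26250) = 1/(-26250 - √115130/6)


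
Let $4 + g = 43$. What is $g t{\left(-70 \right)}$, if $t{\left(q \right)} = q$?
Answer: $-2730$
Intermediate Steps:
$g = 39$ ($g = -4 + 43 = 39$)
$g t{\left(-70 \right)} = 39 \left(-70\right) = -2730$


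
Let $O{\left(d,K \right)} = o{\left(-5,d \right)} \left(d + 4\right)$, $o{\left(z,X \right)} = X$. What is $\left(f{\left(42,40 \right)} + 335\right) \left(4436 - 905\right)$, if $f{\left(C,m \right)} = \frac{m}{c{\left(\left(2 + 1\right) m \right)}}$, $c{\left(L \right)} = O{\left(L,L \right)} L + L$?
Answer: $\frac{17602512862}{14881} \approx 1.1829 \cdot 10^{6}$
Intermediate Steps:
$O{\left(d,K \right)} = d \left(4 + d\right)$ ($O{\left(d,K \right)} = d \left(d + 4\right) = d \left(4 + d\right)$)
$c{\left(L \right)} = L + L^{2} \left(4 + L\right)$ ($c{\left(L \right)} = L \left(4 + L\right) L + L = L^{2} \left(4 + L\right) + L = L + L^{2} \left(4 + L\right)$)
$f{\left(C,m \right)} = \frac{1}{3 \left(1 + 3 m \left(4 + 3 m\right)\right)}$ ($f{\left(C,m \right)} = \frac{m}{\left(2 + 1\right) m \left(1 + \left(2 + 1\right) m \left(4 + \left(2 + 1\right) m\right)\right)} = \frac{m}{3 m \left(1 + 3 m \left(4 + 3 m\right)\right)} = m \frac{1}{3 m \left(1 + 3 m \left(4 + 3 m\right)\right)} = \frac{1}{3 \left(1 + 3 m \left(4 + 3 m\right)\right)}$)
$\left(f{\left(42,40 \right)} + 335\right) \left(4436 - 905\right) = \left(\frac{1}{3 \left(1 + 3 \cdot 40 \left(4 + 3 \cdot 40\right)\right)} + 335\right) \left(4436 - 905\right) = \left(\frac{1}{3 \left(1 + 3 \cdot 40 \left(4 + 120\right)\right)} + 335\right) 3531 = \left(\frac{1}{3 \left(1 + 3 \cdot 40 \cdot 124\right)} + 335\right) 3531 = \left(\frac{1}{3 \left(1 + 14880\right)} + 335\right) 3531 = \left(\frac{1}{3 \cdot 14881} + 335\right) 3531 = \left(\frac{1}{3} \cdot \frac{1}{14881} + 335\right) 3531 = \left(\frac{1}{44643} + 335\right) 3531 = \frac{14955406}{44643} \cdot 3531 = \frac{17602512862}{14881}$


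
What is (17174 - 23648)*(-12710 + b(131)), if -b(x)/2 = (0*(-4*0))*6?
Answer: 82284540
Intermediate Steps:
b(x) = 0 (b(x) = -2*0*(-4*0)*6 = -2*0*0*6 = -0*6 = -2*0 = 0)
(17174 - 23648)*(-12710 + b(131)) = (17174 - 23648)*(-12710 + 0) = -6474*(-12710) = 82284540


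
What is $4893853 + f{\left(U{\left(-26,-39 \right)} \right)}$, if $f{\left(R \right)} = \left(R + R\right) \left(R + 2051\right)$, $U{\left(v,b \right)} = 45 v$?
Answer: $2832313$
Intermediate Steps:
$f{\left(R \right)} = 2 R \left(2051 + R\right)$
$4893853 + f{\left(U{\left(-26,-39 \right)} \right)} = 4893853 + 2 \cdot 45 \left(-26\right) \left(2051 + 45 \left(-26\right)\right) = 4893853 + 2 \left(-1170\right) \left(2051 - 1170\right) = 4893853 + 2 \left(-1170\right) 881 = 4893853 - 2061540 = 2832313$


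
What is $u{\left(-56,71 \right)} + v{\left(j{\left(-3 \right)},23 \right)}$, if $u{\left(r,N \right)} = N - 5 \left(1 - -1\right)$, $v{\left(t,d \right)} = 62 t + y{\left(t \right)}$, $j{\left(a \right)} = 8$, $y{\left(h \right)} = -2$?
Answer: $555$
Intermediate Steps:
$v{\left(t,d \right)} = -2 + 62 t$ ($v{\left(t,d \right)} = 62 t - 2 = -2 + 62 t$)
$u{\left(r,N \right)} = -10 + N$ ($u{\left(r,N \right)} = N - 5 \left(1 + 1\right) = N - 10 = -10 + N$)
$u{\left(-56,71 \right)} + v{\left(j{\left(-3 \right)},23 \right)} = \left(-10 + 71\right) + \left(-2 + 62 \cdot 8\right) = 61 + \left(-2 + 496\right) = 61 + 494 = 555$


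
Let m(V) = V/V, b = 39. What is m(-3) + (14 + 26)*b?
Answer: 1561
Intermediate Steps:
m(V) = 1
m(-3) + (14 + 26)*b = 1 + (14 + 26)*39 = 1 + 40*39 = 1 + 1560 = 1561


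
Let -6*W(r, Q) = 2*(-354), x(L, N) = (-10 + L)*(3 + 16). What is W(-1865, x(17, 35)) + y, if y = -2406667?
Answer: -2406549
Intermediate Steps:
x(L, N) = -190 + 19*L (x(L, N) = (-10 + L)*19 = -190 + 19*L)
W(r, Q) = 118 (W(r, Q) = -(-354)/3 = -1/6*(-708) = 118)
W(-1865, x(17, 35)) + y = 118 - 2406667 = -2406549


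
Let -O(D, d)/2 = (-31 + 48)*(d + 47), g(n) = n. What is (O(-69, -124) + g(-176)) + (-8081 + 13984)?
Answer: 8345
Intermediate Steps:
O(D, d) = -1598 - 34*d (O(D, d) = -2*(-31 + 48)*(d + 47) = -34*(47 + d) = -2*(799 + 17*d) = -1598 - 34*d)
(O(-69, -124) + g(-176)) + (-8081 + 13984) = ((-1598 - 34*(-124)) - 176) + (-8081 + 13984) = ((-1598 + 4216) - 176) + 5903 = (2618 - 176) + 5903 = 2442 + 5903 = 8345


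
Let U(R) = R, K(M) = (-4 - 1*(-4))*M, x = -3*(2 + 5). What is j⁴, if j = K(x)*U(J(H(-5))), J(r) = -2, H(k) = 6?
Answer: 0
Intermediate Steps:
x = -21 (x = -3*7 = -21)
K(M) = 0 (K(M) = (-4 + 4)*M = 0*M = 0)
j = 0 (j = 0*(-2) = 0)
j⁴ = 0⁴ = 0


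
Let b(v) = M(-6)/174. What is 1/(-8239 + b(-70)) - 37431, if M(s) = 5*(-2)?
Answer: -26830466025/716798 ≈ -37431.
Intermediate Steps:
M(s) = -10
b(v) = -5/87 (b(v) = -10/174 = -10*1/174 = -5/87)
1/(-8239 + b(-70)) - 37431 = 1/(-8239 - 5/87) - 37431 = 1/(-716798/87) - 37431 = -87/716798 - 37431 = -26830466025/716798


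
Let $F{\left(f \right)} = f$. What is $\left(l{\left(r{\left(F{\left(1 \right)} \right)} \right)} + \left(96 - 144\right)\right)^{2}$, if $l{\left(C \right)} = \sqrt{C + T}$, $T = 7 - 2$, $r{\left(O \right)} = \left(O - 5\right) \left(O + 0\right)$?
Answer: $2209$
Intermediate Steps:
$r{\left(O \right)} = O \left(-5 + O\right)$ ($r{\left(O \right)} = \left(-5 + O\right) O = O \left(-5 + O\right)$)
$T = 5$
$l{\left(C \right)} = \sqrt{5 + C}$ ($l{\left(C \right)} = \sqrt{C + 5} = \sqrt{5 + C}$)
$\left(l{\left(r{\left(F{\left(1 \right)} \right)} \right)} + \left(96 - 144\right)\right)^{2} = \left(\sqrt{5 + 1 \left(-5 + 1\right)} + \left(96 - 144\right)\right)^{2} = \left(\sqrt{5 + 1 \left(-4\right)} + \left(96 - 144\right)\right)^{2} = \left(\sqrt{5 - 4} - 48\right)^{2} = \left(\sqrt{1} - 48\right)^{2} = \left(1 - 48\right)^{2} = \left(-47\right)^{2} = 2209$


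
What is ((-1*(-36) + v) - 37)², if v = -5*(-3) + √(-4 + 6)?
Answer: (14 + √2)² ≈ 237.60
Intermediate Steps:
v = 15 + √2 ≈ 16.414
((-1*(-36) + v) - 37)² = ((-1*(-36) + (15 + √2)) - 37)² = ((36 + (15 + √2)) - 37)² = ((51 + √2) - 37)² = (14 + √2)²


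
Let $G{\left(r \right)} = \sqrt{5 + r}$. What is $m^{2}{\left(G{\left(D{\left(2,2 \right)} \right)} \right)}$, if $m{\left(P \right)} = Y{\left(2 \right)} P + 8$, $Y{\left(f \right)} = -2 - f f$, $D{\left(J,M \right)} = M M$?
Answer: $100$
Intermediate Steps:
$D{\left(J,M \right)} = M^{2}$
$Y{\left(f \right)} = -2 - f^{2}$
$m{\left(P \right)} = 8 - 6 P$ ($m{\left(P \right)} = \left(-2 - 2^{2}\right) P + 8 = \left(-2 - 4\right) P + 8 = - 6 P + 8 = 8 - 6 P$)
$m^{2}{\left(G{\left(D{\left(2,2 \right)} \right)} \right)} = \left(8 - 6 \sqrt{5 + 2^{2}}\right)^{2} = \left(8 - 6 \sqrt{5 + 4}\right)^{2} = \left(8 - 6 \sqrt{9}\right)^{2} = \left(8 - 18\right)^{2} = \left(-10\right)^{2} = 100$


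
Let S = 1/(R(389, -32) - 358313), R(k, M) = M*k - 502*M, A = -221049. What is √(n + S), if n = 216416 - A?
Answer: 44*√28428437470258/354697 ≈ 661.41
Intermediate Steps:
R(k, M) = -502*M + M*k
n = 437465 (n = 216416 - 1*(-221049) = 216416 + 221049 = 437465)
S = -1/354697 (S = 1/(-32*(-502 + 389) - 358313) = 1/(-32*(-113) - 358313) = 1/(3616 - 358313) = 1/(-354697) = -1/354697 ≈ -2.8193e-6)
√(n + S) = √(437465 - 1/354697) = √(155167523104/354697) = 44*√28428437470258/354697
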